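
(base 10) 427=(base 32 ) DB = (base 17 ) 182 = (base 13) 26B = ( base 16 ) 1ab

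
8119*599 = 4863281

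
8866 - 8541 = 325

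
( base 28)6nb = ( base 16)14EF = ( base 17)1194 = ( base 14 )1D4B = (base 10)5359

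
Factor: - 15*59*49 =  - 43365 = - 3^1*5^1*7^2 * 59^1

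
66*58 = 3828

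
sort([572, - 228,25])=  [ - 228,  25, 572 ] 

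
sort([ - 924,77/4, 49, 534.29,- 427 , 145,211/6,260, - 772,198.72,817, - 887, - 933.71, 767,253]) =[-933.71,-924, - 887,  -  772, - 427, 77/4,211/6,49,145,198.72,253, 260,534.29,767,817 ]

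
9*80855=727695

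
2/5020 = 1/2510 = 0.00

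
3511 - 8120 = -4609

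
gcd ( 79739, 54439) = 11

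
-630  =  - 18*35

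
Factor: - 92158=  - 2^1*11^1*59^1*71^1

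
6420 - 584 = 5836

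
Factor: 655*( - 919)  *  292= - 2^2*5^1*73^1*131^1*919^1 = - 175767940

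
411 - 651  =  - 240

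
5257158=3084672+2172486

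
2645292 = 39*67828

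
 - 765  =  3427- 4192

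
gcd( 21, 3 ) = 3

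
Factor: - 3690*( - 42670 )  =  2^2*3^2*5^2*17^1*41^1*251^1 = 157452300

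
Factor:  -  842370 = -2^1*3^1*5^1*43^1*653^1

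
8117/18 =8117/18=450.94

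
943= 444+499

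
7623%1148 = 735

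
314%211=103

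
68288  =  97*704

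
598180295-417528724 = 180651571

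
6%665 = 6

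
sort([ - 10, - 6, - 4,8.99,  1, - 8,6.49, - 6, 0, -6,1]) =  [ - 10, - 8, - 6, -6,-6, - 4,0 , 1, 1, 6.49,8.99]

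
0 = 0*69293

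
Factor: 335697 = 3^1*149^1* 751^1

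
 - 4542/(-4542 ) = 1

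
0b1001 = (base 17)9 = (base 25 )9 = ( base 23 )9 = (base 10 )9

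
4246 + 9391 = 13637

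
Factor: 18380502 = 2^1*3^2*7^1  *  17^1*8581^1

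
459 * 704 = 323136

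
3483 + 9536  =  13019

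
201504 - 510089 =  -308585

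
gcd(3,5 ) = 1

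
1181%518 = 145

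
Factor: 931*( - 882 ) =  - 821142  =  - 2^1*3^2*7^4*19^1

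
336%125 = 86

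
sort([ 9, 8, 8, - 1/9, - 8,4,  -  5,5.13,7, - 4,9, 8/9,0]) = [-8, - 5, - 4 , - 1/9,0, 8/9, 4, 5.13, 7,8, 8,9, 9]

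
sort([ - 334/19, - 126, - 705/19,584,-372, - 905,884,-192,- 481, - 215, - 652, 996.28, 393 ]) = [ - 905, - 652, - 481,- 372, - 215, - 192, - 126,-705/19, - 334/19, 393,584,884 , 996.28 ] 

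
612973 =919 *667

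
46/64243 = 46/64243= 0.00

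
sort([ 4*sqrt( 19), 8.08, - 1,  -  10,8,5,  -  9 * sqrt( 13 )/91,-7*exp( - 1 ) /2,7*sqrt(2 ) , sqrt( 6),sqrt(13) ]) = [ - 10, - 7*exp (  -  1 )/2, - 1, - 9 * sqrt(13 )/91,sqrt(6),sqrt(13 ),5 , 8, 8.08,7*sqrt(2 ) , 4*sqrt( 19) ] 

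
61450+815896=877346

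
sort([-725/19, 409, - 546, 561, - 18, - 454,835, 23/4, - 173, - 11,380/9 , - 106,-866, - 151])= [- 866, - 546,- 454,-173,-151,-106, - 725/19, -18, - 11,  23/4, 380/9, 409, 561, 835 ] 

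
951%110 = 71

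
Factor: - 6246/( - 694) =9=3^2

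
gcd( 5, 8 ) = 1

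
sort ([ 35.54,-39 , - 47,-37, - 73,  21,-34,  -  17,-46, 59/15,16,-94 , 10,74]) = [-94 , - 73,-47, - 46,-39,  -  37, - 34, - 17 , 59/15, 10,16,21,35.54 , 74]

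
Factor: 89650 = 2^1*5^2*11^1*163^1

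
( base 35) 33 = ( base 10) 108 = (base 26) 44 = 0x6c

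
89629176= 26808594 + 62820582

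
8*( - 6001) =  - 48008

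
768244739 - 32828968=735415771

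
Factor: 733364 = 2^2*139^1* 1319^1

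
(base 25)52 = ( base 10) 127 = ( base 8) 177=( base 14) 91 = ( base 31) 43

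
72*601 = 43272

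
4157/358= 11+219/358 = 11.61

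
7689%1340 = 989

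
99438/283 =99438/283 = 351.37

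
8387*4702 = 39435674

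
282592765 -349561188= - 66968423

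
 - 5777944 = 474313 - 6252257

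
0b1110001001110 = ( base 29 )8hp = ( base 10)7246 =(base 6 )53314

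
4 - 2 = 2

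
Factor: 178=2^1*89^1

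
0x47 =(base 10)71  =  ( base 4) 1013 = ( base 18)3h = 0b1000111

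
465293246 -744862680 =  - 279569434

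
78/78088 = 39/39044 = 0.00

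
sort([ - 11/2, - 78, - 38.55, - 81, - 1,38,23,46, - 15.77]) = [ - 81 , - 78, - 38.55 , - 15.77, - 11/2, - 1,23, 38, 46 ] 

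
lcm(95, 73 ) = 6935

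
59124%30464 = 28660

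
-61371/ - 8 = 7671  +  3/8 = 7671.38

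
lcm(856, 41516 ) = 83032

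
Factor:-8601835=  - 5^1*11^1*29^1*5393^1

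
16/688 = 1/43 = 0.02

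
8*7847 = 62776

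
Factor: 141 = 3^1*47^1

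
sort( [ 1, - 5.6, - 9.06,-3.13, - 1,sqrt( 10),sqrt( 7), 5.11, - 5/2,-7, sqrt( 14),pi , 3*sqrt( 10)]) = [ - 9.06, - 7,  -  5.6,-3.13, - 5/2, - 1, 1, sqrt(7),  pi,sqrt(10),sqrt (14 ) , 5.11, 3*sqrt(10 )]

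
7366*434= 3196844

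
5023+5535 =10558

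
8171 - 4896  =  3275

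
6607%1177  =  722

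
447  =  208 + 239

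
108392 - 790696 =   -  682304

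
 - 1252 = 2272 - 3524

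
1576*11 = 17336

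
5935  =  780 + 5155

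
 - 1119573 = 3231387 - 4350960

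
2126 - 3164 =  - 1038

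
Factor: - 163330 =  - 2^1*5^1*16333^1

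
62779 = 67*937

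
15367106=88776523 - 73409417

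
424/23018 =212/11509 = 0.02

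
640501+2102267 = 2742768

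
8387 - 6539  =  1848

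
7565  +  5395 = 12960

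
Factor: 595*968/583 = 2^3*5^1*7^1*11^1 *17^1*53^( - 1 )  =  52360/53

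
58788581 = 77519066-18730485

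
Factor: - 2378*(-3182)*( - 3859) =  - 29200265764=- 2^2*17^1*29^1 *37^1*41^1 * 43^1*227^1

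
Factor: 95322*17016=1621999152 = 2^4*3^2*709^1 * 15887^1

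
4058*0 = 0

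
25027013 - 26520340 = - 1493327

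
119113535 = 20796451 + 98317084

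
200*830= 166000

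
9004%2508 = 1480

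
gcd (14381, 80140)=1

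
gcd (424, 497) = 1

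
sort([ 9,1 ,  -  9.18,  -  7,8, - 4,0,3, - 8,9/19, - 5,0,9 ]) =[ - 9.18,  -  8 , - 7,-5, - 4, 0,0,9/19,  1, 3, 8,9,9 ] 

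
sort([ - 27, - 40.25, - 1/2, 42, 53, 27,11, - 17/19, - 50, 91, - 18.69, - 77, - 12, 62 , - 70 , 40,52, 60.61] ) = [ - 77, - 70,  -  50, - 40.25, - 27, - 18.69,-12, - 17/19 ,  -  1/2, 11,27, 40,42, 52, 53 , 60.61, 62,91]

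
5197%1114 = 741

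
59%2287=59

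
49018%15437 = 2707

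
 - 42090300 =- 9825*4284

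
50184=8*6273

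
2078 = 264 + 1814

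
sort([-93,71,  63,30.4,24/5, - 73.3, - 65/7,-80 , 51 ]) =[-93,-80, -73.3, - 65/7,24/5,30.4, 51,63, 71]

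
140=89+51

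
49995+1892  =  51887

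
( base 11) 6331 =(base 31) 8md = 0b10000010111111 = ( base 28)AJB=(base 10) 8383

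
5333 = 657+4676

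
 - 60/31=  -  2+2/31  =  - 1.94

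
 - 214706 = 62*(-3463) 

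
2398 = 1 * 2398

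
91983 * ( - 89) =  - 8186487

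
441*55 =24255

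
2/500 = 1/250 = 0.00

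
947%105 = 2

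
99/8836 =99/8836 = 0.01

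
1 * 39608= 39608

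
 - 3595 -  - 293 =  -3302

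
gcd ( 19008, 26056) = 8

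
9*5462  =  49158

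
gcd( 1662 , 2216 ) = 554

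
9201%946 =687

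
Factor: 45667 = 45667^1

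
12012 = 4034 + 7978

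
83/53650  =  83/53650 = 0.00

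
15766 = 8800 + 6966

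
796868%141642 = 88658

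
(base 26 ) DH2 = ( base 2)10010000010000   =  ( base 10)9232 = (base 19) 16ah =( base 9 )13587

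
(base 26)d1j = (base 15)293D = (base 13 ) 4036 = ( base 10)8833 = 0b10001010000001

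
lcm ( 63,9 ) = 63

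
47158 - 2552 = 44606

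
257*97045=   24940565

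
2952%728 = 40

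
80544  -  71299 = 9245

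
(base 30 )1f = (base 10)45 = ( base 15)30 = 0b101101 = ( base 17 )2B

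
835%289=257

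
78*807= 62946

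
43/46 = 43/46  =  0.93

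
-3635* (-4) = 14540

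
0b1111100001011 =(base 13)3804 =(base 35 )6h2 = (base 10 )7947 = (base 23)F0C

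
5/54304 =5/54304 = 0.00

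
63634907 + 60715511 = 124350418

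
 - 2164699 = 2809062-4973761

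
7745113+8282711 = 16027824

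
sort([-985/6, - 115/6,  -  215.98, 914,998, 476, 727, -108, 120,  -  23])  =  [-215.98, -985/6, - 108, - 23, - 115/6, 120,476, 727, 914 , 998 ] 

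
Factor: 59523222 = 2^1*3^1*11^1 * 17^1*53051^1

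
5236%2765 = 2471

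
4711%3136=1575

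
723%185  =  168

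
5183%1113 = 731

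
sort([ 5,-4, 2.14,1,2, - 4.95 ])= [-4.95 ,- 4,1, 2,2.14, 5] 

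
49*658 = 32242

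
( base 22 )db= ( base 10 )297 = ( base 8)451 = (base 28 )AH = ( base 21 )E3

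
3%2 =1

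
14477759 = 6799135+7678624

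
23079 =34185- 11106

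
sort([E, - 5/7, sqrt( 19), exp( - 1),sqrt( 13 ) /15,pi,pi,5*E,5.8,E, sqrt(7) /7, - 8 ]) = [ - 8,-5/7,sqrt(13) /15, exp ( - 1 ), sqrt( 7 ) /7,E,  E, pi, pi,sqrt( 19) , 5.8, 5* E]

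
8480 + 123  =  8603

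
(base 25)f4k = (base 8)22427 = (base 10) 9495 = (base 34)879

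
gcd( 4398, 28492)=2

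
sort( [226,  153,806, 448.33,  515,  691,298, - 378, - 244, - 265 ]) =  [- 378, - 265,  -  244, 153, 226, 298,448.33, 515, 691,806 ]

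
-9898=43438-53336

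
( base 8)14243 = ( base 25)a27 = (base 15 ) 1d07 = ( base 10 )6307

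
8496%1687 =61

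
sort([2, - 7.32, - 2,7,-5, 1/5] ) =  [ - 7.32,  -  5, - 2 , 1/5 , 2,7]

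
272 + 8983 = 9255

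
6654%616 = 494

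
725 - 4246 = -3521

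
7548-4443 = 3105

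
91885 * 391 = 35927035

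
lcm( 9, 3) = 9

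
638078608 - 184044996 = 454033612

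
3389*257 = 870973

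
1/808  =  1/808 = 0.00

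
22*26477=582494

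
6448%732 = 592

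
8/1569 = 8/1569 = 0.01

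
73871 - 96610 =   -  22739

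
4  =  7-3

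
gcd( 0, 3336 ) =3336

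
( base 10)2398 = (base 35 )1XI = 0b100101011110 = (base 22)4l0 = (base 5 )34043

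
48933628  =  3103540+45830088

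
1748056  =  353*4952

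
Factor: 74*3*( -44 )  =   - 2^3*3^1*11^1*37^1 =- 9768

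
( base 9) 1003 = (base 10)732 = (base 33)m6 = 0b1011011100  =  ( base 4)23130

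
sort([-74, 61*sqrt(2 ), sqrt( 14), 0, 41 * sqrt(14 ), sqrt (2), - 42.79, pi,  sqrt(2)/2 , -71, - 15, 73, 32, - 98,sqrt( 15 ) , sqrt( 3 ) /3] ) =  [ - 98, - 74, - 71, - 42.79,-15 , 0,sqrt(3 ) /3, sqrt( 2)/2,sqrt( 2 ), pi , sqrt ( 14 ),sqrt( 15),32, 73,61*sqrt( 2),  41*sqrt(14)]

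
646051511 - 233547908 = 412503603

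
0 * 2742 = 0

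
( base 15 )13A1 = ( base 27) 5kg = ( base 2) 1000001101001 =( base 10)4201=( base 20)AA1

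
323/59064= 323/59064= 0.01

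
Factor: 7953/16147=3^1 * 11^1*67^( - 1) =33/67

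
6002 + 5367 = 11369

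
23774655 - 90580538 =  - 66805883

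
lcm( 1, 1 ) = 1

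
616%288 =40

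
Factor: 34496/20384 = 22/13 = 2^1 * 11^1* 13^( - 1)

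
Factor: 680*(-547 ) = - 2^3*5^1 *17^1*547^1 =- 371960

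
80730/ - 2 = -40365 + 0/1 = - 40365.00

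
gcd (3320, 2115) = 5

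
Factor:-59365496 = -2^3*17^1*31^1*14081^1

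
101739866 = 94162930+7576936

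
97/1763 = 97/1763 = 0.06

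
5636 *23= 129628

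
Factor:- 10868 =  - 2^2*11^1*13^1*19^1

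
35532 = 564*63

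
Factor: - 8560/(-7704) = 10/9 = 2^1 * 3^(-2)*5^1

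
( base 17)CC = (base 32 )6o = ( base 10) 216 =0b11011000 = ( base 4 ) 3120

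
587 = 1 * 587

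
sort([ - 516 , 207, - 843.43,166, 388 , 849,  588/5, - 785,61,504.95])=[-843.43, - 785,-516 , 61, 588/5, 166, 207,388,504.95, 849] 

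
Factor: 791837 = 37^1*21401^1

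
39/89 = 39/89= 0.44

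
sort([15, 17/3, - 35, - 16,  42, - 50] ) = [ - 50, - 35, -16,  17/3, 15, 42] 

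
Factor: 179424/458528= 9/23 = 3^2*23^ (-1) 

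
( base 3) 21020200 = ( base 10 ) 5283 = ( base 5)132113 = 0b1010010100011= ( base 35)4ax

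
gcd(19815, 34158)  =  3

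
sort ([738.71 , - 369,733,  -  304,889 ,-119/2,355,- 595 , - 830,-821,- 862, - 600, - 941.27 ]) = [-941.27,-862, - 830 , - 821,-600, - 595,-369 , - 304, - 119/2,355,  733,738.71 , 889] 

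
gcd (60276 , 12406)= 2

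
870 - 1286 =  - 416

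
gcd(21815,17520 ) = 5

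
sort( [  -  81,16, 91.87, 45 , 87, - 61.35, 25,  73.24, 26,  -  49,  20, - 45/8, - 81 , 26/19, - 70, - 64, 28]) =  [ - 81, -81, - 70, - 64 , - 61.35, - 49,  -  45/8, 26/19,16, 20,25, 26, 28 , 45,73.24, 87, 91.87]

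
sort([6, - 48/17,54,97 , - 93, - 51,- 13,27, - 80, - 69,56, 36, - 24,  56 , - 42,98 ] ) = [ - 93, - 80,  -  69, - 51, - 42 , - 24,-13, - 48/17, 6, 27,36, 54 , 56,56, 97,98] 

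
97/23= 4 + 5/23=4.22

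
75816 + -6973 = 68843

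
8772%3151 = 2470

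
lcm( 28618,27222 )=1116102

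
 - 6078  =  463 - 6541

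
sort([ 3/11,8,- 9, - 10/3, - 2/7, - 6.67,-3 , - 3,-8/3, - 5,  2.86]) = [-9, - 6.67, - 5,-10/3,  -  3, - 3, - 8/3, - 2/7 , 3/11,  2.86,8] 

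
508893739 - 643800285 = -134906546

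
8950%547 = 198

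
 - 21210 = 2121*( - 10)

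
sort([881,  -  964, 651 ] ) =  [ - 964, 651, 881] 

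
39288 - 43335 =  - 4047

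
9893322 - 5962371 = 3930951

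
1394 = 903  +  491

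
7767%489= 432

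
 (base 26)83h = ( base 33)51P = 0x157f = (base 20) DF3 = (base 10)5503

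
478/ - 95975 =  - 478/95975=- 0.00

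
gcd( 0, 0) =0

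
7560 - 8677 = -1117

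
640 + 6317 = 6957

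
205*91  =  18655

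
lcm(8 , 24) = 24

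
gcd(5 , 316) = 1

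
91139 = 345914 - 254775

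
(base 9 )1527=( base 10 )1159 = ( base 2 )10010000111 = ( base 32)147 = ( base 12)807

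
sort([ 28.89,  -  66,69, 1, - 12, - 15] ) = [ - 66, - 15, - 12 , 1, 28.89,  69 ]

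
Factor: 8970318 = 2^1*3^3*7^1 * 19^1*1249^1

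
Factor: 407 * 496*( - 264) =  - 53294208 = -2^7 * 3^1*11^2*31^1*37^1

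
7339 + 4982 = 12321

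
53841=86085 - 32244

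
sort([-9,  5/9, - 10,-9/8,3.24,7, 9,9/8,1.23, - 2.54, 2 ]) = [ - 10, - 9, - 2.54, - 9/8, 5/9,9/8,1.23, 2,3.24,7, 9 ] 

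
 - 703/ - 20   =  35+3/20=35.15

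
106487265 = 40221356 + 66265909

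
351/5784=117/1928 =0.06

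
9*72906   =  656154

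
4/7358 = 2/3679= 0.00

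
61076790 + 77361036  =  138437826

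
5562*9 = 50058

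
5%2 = 1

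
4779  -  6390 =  - 1611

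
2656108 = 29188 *91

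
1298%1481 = 1298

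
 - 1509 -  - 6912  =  5403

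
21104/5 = 21104/5 = 4220.80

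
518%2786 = 518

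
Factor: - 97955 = -5^1*11^1*  13^1*137^1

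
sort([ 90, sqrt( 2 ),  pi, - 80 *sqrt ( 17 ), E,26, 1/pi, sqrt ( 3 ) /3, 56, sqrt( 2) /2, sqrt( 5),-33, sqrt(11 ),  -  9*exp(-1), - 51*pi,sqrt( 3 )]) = [ - 80*sqrt (17 ),  -  51*pi,  -  33, - 9*exp( - 1 ), 1/pi,sqrt(3 )/3,sqrt(2) /2 , sqrt ( 2 ),sqrt( 3), sqrt( 5),E, pi,sqrt( 11) , 26, 56,90 ] 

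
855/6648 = 285/2216  =  0.13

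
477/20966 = 477/20966 = 0.02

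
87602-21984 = 65618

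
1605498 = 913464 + 692034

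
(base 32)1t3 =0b11110100011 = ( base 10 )1955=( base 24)39B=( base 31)212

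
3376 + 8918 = 12294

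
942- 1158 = -216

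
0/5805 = 0 = 0.00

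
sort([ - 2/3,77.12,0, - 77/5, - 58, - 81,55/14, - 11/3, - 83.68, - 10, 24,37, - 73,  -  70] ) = [ - 83.68, -81 ,-73, - 70, - 58, - 77/5, - 10, - 11/3 , - 2/3,0,55/14,24,37 , 77.12]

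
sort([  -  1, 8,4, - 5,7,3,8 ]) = [ - 5,-1,3,  4,7,8,8 ]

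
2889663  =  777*3719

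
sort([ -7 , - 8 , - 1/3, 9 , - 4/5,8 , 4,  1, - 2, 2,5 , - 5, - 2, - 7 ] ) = [ - 8, - 7, - 7,-5 , -2, -2, - 4/5, - 1/3,1,  2,4, 5, 8,  9 ]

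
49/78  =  49/78=0.63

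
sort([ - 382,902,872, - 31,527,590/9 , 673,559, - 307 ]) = [ - 382, - 307, - 31,590/9,527, 559,673 , 872,902 ] 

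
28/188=7/47 = 0.15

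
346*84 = 29064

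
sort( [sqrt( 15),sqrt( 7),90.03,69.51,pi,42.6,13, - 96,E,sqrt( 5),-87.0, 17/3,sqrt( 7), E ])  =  [ - 96,-87.0, sqrt(  5), sqrt(7 ),sqrt(7),E,E , pi,sqrt ( 15),17/3, 13, 42.6,69.51, 90.03 ] 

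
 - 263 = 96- 359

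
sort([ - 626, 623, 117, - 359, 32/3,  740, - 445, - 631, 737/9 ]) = [ - 631,-626 ,-445, - 359,32/3,  737/9,117, 623, 740 ]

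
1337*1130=1510810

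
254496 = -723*(-352) 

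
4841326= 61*79366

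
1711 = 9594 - 7883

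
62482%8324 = 4214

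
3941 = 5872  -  1931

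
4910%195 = 35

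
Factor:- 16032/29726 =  - 48/89 = - 2^4*3^1*89^( - 1)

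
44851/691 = 64 + 627/691 = 64.91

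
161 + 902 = 1063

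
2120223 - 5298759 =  - 3178536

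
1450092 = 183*7924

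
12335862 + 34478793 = 46814655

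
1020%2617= 1020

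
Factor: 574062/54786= 23^ ( - 1)*241^1= 241/23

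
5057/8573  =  5057/8573 = 0.59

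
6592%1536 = 448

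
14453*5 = 72265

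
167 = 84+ 83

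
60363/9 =6707= 6707.00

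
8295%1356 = 159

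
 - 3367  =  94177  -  97544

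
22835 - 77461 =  - 54626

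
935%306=17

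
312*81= 25272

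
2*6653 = 13306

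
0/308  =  0 = 0.00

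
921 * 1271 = 1170591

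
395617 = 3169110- 2773493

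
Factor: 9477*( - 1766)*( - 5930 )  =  2^2*3^6*5^1*13^1*593^1*883^1 = 99246745260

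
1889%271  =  263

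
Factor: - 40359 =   -  3^1*11^1 *1223^1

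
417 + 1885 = 2302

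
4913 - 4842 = 71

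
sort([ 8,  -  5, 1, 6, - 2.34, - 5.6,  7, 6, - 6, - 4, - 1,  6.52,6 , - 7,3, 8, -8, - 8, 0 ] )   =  [ - 8, - 8, - 7, - 6, - 5.6, - 5, - 4, - 2.34, - 1,0,1, 3, 6, 6,6, 6.52,7, 8, 8]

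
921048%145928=45480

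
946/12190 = 473/6095  =  0.08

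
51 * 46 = 2346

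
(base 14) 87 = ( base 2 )1110111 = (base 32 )3n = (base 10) 119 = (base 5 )434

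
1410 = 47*30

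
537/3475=537/3475 = 0.15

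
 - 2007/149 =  - 14 + 79/149 = -  13.47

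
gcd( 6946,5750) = 46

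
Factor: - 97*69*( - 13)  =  87009 = 3^1*13^1* 23^1*97^1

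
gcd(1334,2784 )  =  58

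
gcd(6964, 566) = 2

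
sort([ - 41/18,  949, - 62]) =[ - 62,  -  41/18, 949]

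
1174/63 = 1174/63 = 18.63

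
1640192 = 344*4768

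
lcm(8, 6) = 24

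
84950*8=679600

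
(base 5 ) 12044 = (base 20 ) 24j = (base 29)120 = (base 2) 1110000011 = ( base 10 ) 899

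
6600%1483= 668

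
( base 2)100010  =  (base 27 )17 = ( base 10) 34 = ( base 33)11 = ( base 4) 202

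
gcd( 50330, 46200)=70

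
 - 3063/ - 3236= 3063/3236 = 0.95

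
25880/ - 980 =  - 1294/49 =- 26.41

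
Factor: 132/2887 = 2^2*3^1 * 11^1*2887^(  -  1)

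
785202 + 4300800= 5086002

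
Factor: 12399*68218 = 2^1*3^1 * 23^1*1483^1*4133^1 =845834982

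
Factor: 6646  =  2^1*3323^1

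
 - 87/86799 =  - 29/28933= -0.00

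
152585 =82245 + 70340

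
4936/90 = 2468/45 = 54.84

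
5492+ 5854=11346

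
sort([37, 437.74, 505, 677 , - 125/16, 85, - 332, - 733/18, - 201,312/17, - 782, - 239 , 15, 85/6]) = [ - 782, - 332, - 239, - 201, - 733/18, - 125/16, 85/6, 15 , 312/17,37 , 85, 437.74 , 505 , 677] 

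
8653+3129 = 11782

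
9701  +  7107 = 16808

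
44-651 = -607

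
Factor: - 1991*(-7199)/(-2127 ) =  - 3^( -1 )*11^1*23^1*181^1*313^1* 709^( - 1) = - 14333209/2127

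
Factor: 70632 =2^3*3^4*109^1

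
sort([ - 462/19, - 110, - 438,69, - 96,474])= [ - 438,  -  110, -96,-462/19,69,474]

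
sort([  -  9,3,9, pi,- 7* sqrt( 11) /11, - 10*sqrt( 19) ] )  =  [- 10*sqrt(  19 ), - 9, - 7*sqrt( 11 )/11,3,pi,9] 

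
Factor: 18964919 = 41^1*83^1*5573^1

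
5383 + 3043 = 8426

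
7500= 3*2500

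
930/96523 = 930/96523 =0.01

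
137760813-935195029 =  - 797434216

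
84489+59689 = 144178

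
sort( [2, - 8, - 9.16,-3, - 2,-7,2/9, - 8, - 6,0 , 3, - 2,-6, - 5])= [ - 9.16 ,-8, - 8, - 7 , - 6,  -  6 ,- 5,-3, - 2, - 2, 0,2/9,2, 3 ]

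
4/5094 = 2/2547 = 0.00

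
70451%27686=15079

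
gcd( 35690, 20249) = 1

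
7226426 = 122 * 59233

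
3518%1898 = 1620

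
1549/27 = 1549/27 = 57.37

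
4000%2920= 1080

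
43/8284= 43/8284  =  0.01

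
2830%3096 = 2830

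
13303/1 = 13303 = 13303.00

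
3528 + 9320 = 12848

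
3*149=447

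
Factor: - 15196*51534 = -2^3*3^2  *7^1 * 29^1 *131^1*409^1 =-  783110664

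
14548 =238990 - 224442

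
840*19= 15960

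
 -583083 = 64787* ( - 9)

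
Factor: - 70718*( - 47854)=3384139172=2^2*19^1*71^1*337^1 * 1861^1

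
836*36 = 30096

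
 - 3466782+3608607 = 141825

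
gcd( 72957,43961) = 1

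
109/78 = 1 + 31/78= 1.40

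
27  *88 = 2376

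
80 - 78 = 2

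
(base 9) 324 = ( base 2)100001001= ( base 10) 265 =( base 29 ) 94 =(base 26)a5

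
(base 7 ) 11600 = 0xbde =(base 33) 2q2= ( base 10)3038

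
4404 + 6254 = 10658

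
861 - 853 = 8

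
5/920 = 1/184 = 0.01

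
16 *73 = 1168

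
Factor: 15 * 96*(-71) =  - 102240 = -  2^5*3^2*5^1*71^1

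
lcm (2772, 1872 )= 144144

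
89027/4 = 89027/4 = 22256.75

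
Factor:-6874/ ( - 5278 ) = 491/377 = 13^ (-1)*29^ ( - 1)*491^1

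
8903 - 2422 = 6481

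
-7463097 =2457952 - 9921049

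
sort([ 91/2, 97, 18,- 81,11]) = [-81 , 11, 18, 91/2, 97 ]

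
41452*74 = 3067448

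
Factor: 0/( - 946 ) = 0 = 0^1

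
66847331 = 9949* 6719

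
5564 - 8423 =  - 2859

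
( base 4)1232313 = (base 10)7095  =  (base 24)c7f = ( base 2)1101110110111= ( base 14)282B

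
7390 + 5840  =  13230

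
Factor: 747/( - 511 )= - 3^2*7^( - 1)*73^( - 1)*83^1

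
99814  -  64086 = 35728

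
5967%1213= 1115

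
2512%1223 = 66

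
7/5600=1/800=0.00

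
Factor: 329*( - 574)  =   - 2^1*7^2*41^1* 47^1 = -188846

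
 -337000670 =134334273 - 471334943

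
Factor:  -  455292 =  - 2^2 * 3^2*12647^1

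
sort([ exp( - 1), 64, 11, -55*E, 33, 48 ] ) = [ - 55*E,exp( - 1 ),11,  33,48,  64 ]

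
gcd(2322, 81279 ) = 9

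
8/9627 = 8/9627 = 0.00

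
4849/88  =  55+9/88 = 55.10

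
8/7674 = 4/3837= 0.00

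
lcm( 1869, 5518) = 115878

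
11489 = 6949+4540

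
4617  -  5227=-610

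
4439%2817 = 1622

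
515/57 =515/57 = 9.04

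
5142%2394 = 354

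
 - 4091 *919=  - 3759629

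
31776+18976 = 50752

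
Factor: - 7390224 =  - 2^4*3^3*17107^1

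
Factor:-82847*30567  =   - 3^1*23^1*443^1*82847^1  =  - 2532384249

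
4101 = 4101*1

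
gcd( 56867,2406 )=1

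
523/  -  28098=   -  523/28098 = - 0.02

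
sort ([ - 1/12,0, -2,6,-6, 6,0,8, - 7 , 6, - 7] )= [ - 7, - 7, - 6,  -  2, - 1/12,0,0,6  ,  6,  6 , 8 ] 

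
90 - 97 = - 7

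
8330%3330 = 1670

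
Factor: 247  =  13^1*19^1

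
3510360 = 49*71640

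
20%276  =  20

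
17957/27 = 17957/27 = 665.07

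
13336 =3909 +9427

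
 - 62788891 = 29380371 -92169262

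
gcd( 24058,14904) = 46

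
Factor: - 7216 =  - 2^4*11^1*41^1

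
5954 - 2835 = 3119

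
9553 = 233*41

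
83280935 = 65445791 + 17835144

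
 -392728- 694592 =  - 1087320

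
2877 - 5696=- 2819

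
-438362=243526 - 681888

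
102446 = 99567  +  2879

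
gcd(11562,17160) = 6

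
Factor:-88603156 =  - 2^2*19^1 * 1165831^1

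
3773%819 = 497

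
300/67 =300/67 = 4.48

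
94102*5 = 470510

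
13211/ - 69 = - 13211/69 = -191.46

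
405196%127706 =22078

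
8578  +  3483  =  12061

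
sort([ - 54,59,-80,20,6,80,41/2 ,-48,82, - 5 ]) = [ - 80, - 54,-48, - 5,  6 , 20,41/2, 59,  80,82 ] 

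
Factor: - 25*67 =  - 5^2 * 67^1 = -1675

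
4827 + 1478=6305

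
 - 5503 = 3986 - 9489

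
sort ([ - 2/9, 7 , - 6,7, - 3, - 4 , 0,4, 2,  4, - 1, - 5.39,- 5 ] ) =[-6,-5.39,-5, - 4, - 3, - 1,-2/9,0,2,4,4 , 7,7]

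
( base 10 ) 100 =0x64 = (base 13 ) 79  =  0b1100100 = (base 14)72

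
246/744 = 41/124  =  0.33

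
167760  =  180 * 932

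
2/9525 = 2/9525 = 0.00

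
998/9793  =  998/9793 = 0.10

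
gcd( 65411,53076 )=1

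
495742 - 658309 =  - 162567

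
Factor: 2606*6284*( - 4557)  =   - 2^3*3^1*7^2*31^1 * 1303^1*1571^1 = - 74625905928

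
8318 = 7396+922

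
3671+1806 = 5477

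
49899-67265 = -17366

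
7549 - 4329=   3220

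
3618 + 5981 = 9599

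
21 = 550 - 529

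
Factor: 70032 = 2^4*3^1*1459^1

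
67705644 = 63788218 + 3917426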